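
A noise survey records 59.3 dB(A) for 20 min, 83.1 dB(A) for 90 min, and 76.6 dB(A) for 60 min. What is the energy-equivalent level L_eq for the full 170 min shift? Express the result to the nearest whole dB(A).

The energy average is taken in the linear domain: L_eq = 10·log₁₀[(Σ tᵢ·10^(Lᵢ/10))/T], T = 170 min.
Σ tᵢ·10^(Lᵢ/10) = 20·10^(59.3/10) + 90·10^(83.1/10) + 60·10^(76.6/10) = 2.114e+10.
L_eq = 10·log₁₀(2.114e+10/170) = 80.95 dB(A).

81 dB(A)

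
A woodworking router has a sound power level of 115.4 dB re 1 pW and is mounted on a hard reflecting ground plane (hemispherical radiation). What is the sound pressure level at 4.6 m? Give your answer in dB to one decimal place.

94.2 dB

Free-field hemispherical radiation: L_p = L_w − 10·log₁₀(2π·r²), r = 4.6 m.
2π·r² = 133 m², 10·log₁₀ of that is 21.237 dB.
L_p = 115.4 − 21.237 = 94.16 dB.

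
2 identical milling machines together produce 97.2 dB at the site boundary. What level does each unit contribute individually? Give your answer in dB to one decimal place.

2 equal contributions raise the level by 10·log₁₀ 2 = 3.010 dB, so each unit alone gives 97.2 − 3.010.

94.2 dB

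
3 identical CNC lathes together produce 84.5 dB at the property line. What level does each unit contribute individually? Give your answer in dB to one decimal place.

3 equal contributions raise the level by 10·log₁₀ 3 = 4.771 dB, so each unit alone gives 84.5 − 4.771.

79.7 dB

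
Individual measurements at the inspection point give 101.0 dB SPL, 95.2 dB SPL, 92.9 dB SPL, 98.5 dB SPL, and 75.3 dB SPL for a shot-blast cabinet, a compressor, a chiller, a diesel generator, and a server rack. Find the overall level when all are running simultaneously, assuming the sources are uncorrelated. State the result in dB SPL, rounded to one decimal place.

Incoherent sources combine by intensity addition: L_total = 10·log₁₀(Σ 10^(L_i/10)).
Σ 10^(L/10) = 10^(101.0/10) + 10^(95.2/10) + 10^(92.9/10) + 10^(98.5/10) + 10^(75.3/10) = 2.496e+10.
L_total = 10·log₁₀(2.496e+10) = 103.97 dB SPL.

104.0 dB SPL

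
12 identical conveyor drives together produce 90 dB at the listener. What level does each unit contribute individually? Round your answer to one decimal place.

79.2 dB

12 equal contributions raise the level by 10·log₁₀ 12 = 10.792 dB, so each unit alone gives 90 − 10.792.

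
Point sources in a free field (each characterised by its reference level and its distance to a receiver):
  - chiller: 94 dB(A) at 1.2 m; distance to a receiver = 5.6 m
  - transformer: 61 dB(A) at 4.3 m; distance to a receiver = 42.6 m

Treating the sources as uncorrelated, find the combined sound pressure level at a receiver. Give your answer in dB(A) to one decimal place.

80.6 dB(A)

Propagate each source to the receiver with L = L_ref − 20·log₁₀(r/r_ref), then add intensities.
chiller: 94 − 20·log₁₀(5.6/1.2) = 94 − 13.38 = 80.62 dB(A).
transformer: 61 − 20·log₁₀(42.6/4.3) = 61 − 19.92 = 41.08 dB(A).
Σ 10^(L/10) = 1.154e+08 → L_total = 10·log₁₀(1.154e+08) = 80.62 dB(A).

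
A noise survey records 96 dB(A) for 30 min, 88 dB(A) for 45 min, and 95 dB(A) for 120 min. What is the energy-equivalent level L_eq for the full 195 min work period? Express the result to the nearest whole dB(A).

L_eq = 10·log₁₀[(1/T)·Σ tᵢ·10^(Lᵢ/10)] with T = 195 min.
Σ tᵢ·10^(Lᵢ/10) = 30·10^(96/10) + 45·10^(88/10) + 120·10^(95/10) = 5.273e+11.
L_eq = 10·log₁₀(5.273e+11/195) = 94.32 dB(A).

94 dB(A)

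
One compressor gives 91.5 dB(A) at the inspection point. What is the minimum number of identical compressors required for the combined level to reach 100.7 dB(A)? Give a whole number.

Need L₁ + 10·log₁₀ N ≥ 100.7, i.e. log₁₀ N ≥ 0.92.
N ≥ 10^(9.2/10) = 8.318, so N = 9.

9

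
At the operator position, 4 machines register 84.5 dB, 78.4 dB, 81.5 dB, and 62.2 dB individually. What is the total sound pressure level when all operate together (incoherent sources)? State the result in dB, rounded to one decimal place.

86.9 dB

Incoherent sources combine by intensity addition: L_total = 10·log₁₀(Σ 10^(L_i/10)).
Σ 10^(L/10) = 10^(84.5/10) + 10^(78.4/10) + 10^(81.5/10) + 10^(62.2/10) = 4.939e+08.
L_total = 10·log₁₀(4.939e+08) = 86.94 dB.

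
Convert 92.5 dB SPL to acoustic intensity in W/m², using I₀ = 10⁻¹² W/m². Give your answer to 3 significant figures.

0.00178 W/m²

I/I₀ = 10^(92.5/10) = 1.778e+09, so I = 1.778e+09 × 10⁻¹² W/m².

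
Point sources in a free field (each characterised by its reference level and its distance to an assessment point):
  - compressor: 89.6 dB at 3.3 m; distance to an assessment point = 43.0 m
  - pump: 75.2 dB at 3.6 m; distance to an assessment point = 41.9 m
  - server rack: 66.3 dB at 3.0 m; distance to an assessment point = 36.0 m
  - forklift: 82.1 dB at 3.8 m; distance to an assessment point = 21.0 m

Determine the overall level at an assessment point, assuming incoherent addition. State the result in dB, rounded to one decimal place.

Propagate each source to the receiver with L = L_ref − 20·log₁₀(r/r_ref), then add intensities.
compressor: 89.6 − 20·log₁₀(43.0/3.3) = 89.6 − 22.30 = 67.30 dB.
pump: 75.2 − 20·log₁₀(41.9/3.6) = 75.2 − 21.32 = 53.88 dB.
server rack: 66.3 − 20·log₁₀(36.0/3.0) = 66.3 − 21.58 = 44.72 dB.
forklift: 82.1 − 20·log₁₀(21.0/3.8) = 82.1 − 14.85 = 67.25 dB.
Σ 10^(L/10) = 1.096e+07 → L_total = 10·log₁₀(1.096e+07) = 70.40 dB.

70.4 dB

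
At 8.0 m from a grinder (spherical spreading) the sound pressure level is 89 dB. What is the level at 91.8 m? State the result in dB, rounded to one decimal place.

67.8 dB

Spherical spreading from a point source gives a 20·log₁₀(r₂/r₁) drop.
L₂ = 89 − 20·log₁₀(91.8/8.0) = 89 − 21.195 = 67.80 dB.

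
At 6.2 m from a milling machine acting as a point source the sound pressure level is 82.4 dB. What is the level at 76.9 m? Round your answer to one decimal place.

Point-source attenuation: ΔL = 20·log₁₀(r₂/r₁) = 20·log₁₀(76.9/6.2) = 21.871 dB.
L₂ = 82.4 − 20·log₁₀(76.9/6.2) = 82.4 − 21.871 = 60.53 dB.

60.5 dB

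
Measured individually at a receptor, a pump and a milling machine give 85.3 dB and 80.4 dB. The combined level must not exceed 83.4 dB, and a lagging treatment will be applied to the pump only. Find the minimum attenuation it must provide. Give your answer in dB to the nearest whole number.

5 dB

The untreated sources together contribute 10^(80.4/10) = 1.096e+08, i.e. 80.40 dB.
The limit corresponds to 10^(83.4/10) = 2.188e+08; subtracting the fixed part leaves 1.091e+08 for the pump, i.e. 80.38 dB.
Required insertion loss = 85.3 − 80.38 = 4.92 dB.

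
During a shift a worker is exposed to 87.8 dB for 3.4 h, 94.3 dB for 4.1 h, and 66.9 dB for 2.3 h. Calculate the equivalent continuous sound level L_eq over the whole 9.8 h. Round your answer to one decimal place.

91.3 dB

L_eq = 10·log₁₀[(1/T)·Σ tᵢ·10^(Lᵢ/10)] with T = 9.8 h.
Σ tᵢ·10^(Lᵢ/10) = 3.4·10^(87.8/10) + 4.1·10^(94.3/10) + 2.3·10^(66.9/10) = 1.310e+10.
L_eq = 10·log₁₀(1.310e+10/9.8) = 91.26 dB.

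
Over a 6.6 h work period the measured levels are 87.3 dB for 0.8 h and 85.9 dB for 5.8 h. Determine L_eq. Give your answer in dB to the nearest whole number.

Weight each interval's intensity by its duration and average over T = 6.6 h:
Σ tᵢ·10^(Lᵢ/10) = 0.8·10^(87.3/10) + 5.8·10^(85.9/10) = 2.686e+09.
L_eq = 10·log₁₀(2.686e+09/6.6) = 86.10 dB.

86 dB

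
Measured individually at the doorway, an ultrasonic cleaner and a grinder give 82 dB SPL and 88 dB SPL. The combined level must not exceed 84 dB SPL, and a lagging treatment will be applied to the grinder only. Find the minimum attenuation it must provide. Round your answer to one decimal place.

Fixed contribution from the other source: Σ 10^(L/10) = 10^(82/10) = 1.585e+08 (82.00 dB SPL).
The limit corresponds to 10^(84/10) = 2.512e+08; subtracting the fixed part leaves 9.270e+07 for the grinder, i.e. 79.67 dB SPL.
So the grinder must be reduced from 88 to 79.67 dB SPL: IL = 8.33 dB.

8.3 dB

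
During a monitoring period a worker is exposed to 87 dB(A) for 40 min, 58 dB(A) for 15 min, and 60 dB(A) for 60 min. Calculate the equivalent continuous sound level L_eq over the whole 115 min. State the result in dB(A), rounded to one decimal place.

Weight each interval's intensity by its duration and average over T = 115 min:
Σ tᵢ·10^(Lᵢ/10) = 40·10^(87/10) + 15·10^(58/10) + 60·10^(60/10) = 2.012e+10.
L_eq = 10·log₁₀(2.012e+10/115) = 82.43 dB(A).

82.4 dB(A)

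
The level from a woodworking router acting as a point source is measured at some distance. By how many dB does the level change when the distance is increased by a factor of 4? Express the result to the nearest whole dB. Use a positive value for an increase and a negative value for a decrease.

-12 dB

A point source loses 6 dB per doubling of distance; generally ΔL = −20·log₁₀(r₂/r₁).
ΔL = −20·log₁₀(4) = -12.04 dB.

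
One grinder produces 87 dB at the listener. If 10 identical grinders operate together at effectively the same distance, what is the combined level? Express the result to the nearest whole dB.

N identical incoherent sources raise the level by 10·log₁₀ N.
L_total = 87 + 10·log₁₀(10) = 87 + 10.000 = 97.00 dB.

97 dB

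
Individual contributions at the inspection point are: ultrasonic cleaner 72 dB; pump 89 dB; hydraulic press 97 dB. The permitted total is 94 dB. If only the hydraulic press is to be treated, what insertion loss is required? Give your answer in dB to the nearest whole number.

5 dB

Everything except the hydraulic press sums to 10^(72/10) + 10^(89/10) = 8.102e+08 in linear terms, 89.09 dB.
The limit corresponds to 10^(94/10) = 2.512e+09; subtracting the fixed part leaves 1.702e+09 for the hydraulic press, i.e. 92.31 dB.
So the hydraulic press must be reduced from 97 to 92.31 dB: IL = 4.69 dB.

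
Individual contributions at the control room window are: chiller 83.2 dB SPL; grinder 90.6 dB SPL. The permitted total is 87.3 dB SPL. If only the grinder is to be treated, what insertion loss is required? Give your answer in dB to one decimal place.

Everything except the grinder sums to 10^(83.2/10) = 2.089e+08 in linear terms, 83.20 dB SPL.
The limit corresponds to 10^(87.3/10) = 5.370e+08; subtracting the fixed part leaves 3.281e+08 for the grinder, i.e. 85.16 dB SPL.
So the grinder must be reduced from 90.6 to 85.16 dB SPL: IL = 5.44 dB.

5.4 dB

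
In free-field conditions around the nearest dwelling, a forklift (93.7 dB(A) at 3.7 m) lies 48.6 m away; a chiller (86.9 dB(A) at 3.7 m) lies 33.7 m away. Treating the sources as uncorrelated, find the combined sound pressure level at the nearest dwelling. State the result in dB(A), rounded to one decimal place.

72.9 dB(A)

Propagate each source to the receiver with L = L_ref − 20·log₁₀(r/r_ref), then add intensities.
forklift: 93.7 − 20·log₁₀(48.6/3.7) = 93.7 − 22.37 = 71.33 dB(A).
chiller: 86.9 − 20·log₁₀(33.7/3.7) = 86.9 − 19.19 = 67.71 dB(A).
Σ 10^(L/10) = 1.949e+07 → L_total = 10·log₁₀(1.949e+07) = 72.90 dB(A).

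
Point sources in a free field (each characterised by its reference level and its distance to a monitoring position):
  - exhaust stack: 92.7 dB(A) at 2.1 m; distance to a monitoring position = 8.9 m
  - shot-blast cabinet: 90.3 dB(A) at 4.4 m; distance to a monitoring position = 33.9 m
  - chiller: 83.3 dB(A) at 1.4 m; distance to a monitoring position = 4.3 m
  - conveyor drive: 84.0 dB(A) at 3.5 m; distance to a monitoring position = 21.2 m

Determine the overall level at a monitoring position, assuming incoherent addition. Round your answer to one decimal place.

First find each source's level at the receiver (point-source: −20·log₁₀(r/r_ref)), then combine on an intensity basis.
exhaust stack: 92.7 − 20·log₁₀(8.9/2.1) = 92.7 − 12.54 = 80.16 dB(A).
shot-blast cabinet: 90.3 − 20·log₁₀(33.9/4.4) = 90.3 − 17.73 = 72.57 dB(A).
chiller: 83.3 − 20·log₁₀(4.3/1.4) = 83.3 − 9.75 = 73.55 dB(A).
conveyor drive: 84.0 − 20·log₁₀(21.2/3.5) = 84.0 − 15.65 = 68.35 dB(A).
Σ 10^(L/10) = 1.512e+08 → L_total = 10·log₁₀(1.512e+08) = 81.80 dB(A).

81.8 dB(A)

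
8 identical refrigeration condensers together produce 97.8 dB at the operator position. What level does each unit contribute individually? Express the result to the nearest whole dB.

89 dB

For N identical incoherent sources L_total = L₁ + 10·log₁₀ N, so L₁ = 97.8 − 10·log₁₀(8) = 97.8 − 9.031.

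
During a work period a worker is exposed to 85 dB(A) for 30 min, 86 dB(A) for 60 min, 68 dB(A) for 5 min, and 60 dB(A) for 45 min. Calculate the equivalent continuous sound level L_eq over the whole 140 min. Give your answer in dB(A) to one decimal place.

The energy average is taken in the linear domain: L_eq = 10·log₁₀[(Σ tᵢ·10^(Lᵢ/10))/T], T = 140 min.
Σ tᵢ·10^(Lᵢ/10) = 30·10^(85/10) + 60·10^(86/10) + 5·10^(68/10) + 45·10^(60/10) = 3.345e+10.
L_eq = 10·log₁₀(3.345e+10/140) = 83.78 dB(A).

83.8 dB(A)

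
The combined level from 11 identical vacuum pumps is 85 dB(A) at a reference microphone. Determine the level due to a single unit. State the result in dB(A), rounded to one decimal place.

11 equal contributions raise the level by 10·log₁₀ 11 = 10.414 dB, so each unit alone gives 85 − 10.414.

74.6 dB(A)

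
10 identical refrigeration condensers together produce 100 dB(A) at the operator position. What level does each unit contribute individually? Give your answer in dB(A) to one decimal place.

For N identical incoherent sources L_total = L₁ + 10·log₁₀ N, so L₁ = 100 − 10·log₁₀(10) = 100 − 10.000.

90.0 dB(A)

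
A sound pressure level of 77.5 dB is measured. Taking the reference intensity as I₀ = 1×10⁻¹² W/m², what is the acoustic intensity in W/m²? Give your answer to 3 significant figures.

I = I₀·10^(L/10) = 10⁻¹² × 10^(77.5/10) = 10^(-4.250).

5.62e-05 W/m²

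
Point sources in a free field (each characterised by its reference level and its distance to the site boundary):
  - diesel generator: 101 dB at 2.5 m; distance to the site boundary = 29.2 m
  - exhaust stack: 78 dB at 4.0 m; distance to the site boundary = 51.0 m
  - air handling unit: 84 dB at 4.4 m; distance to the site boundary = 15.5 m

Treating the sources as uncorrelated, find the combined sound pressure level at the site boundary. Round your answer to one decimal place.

80.5 dB

First find each source's level at the receiver (point-source: −20·log₁₀(r/r_ref)), then combine on an intensity basis.
diesel generator: 101 − 20·log₁₀(29.2/2.5) = 101 − 21.35 = 79.65 dB.
exhaust stack: 78 − 20·log₁₀(51.0/4.0) = 78 − 22.11 = 55.89 dB.
air handling unit: 84 − 20·log₁₀(15.5/4.4) = 84 − 10.94 = 73.06 dB.
Σ 10^(L/10) = 1.129e+08 → L_total = 10·log₁₀(1.129e+08) = 80.53 dB.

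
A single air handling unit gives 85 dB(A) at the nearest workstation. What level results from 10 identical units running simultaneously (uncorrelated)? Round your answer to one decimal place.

N identical incoherent sources raise the level by 10·log₁₀ N.
L_total = 85 + 10·log₁₀(10) = 85 + 10.000 = 95.00 dB(A).

95.0 dB(A)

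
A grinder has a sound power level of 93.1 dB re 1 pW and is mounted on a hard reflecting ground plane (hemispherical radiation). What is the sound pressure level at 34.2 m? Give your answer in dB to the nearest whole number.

54 dB

L_p = L_w − 10·log₁₀(2π·r²) with r = 34.2 m.
2π·r² = 7349 m², 10·log₁₀ of that is 38.662 dB.
L_p = 93.1 − 38.662 = 54.44 dB.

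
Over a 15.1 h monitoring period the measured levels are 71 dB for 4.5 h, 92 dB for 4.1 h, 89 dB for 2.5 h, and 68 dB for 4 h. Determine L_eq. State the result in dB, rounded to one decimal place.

87.5 dB

Weight each interval's intensity by its duration and average over T = 15.1 h:
Σ tᵢ·10^(Lᵢ/10) = 4.5·10^(71/10) + 4.1·10^(92/10) + 2.5·10^(89/10) + 4·10^(68/10) = 8.566e+09.
L_eq = 10·log₁₀(8.566e+09/15.1) = 87.54 dB.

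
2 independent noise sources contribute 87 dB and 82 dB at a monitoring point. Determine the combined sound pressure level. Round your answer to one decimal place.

88.2 dB

Incoherent sources combine by intensity addition: L_total = 10·log₁₀(Σ 10^(L_i/10)).
Σ 10^(L/10) = 10^(87/10) + 10^(82/10) = 6.597e+08.
L_total = 10·log₁₀(6.597e+08) = 88.19 dB.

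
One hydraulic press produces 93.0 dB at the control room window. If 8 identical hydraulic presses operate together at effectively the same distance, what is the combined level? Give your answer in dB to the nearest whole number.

L_total = L₁ + 10·log₁₀ N for N identical incoherent sources.
L_total = 93.0 + 10·log₁₀(8) = 93.0 + 9.031 = 102.03 dB.

102 dB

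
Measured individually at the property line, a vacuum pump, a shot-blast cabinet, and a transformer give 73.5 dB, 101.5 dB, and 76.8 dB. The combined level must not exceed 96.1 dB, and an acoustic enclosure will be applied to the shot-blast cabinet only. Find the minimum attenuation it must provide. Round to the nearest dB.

The untreated sources together contribute 10^(73.5/10) + 10^(76.8/10) = 7.025e+07, i.e. 78.47 dB.
To meet 96.1 dB overall, the treated shot-blast cabinet may contribute at most 10^(96.1/10) − 7.025e+07 = 4.004e+09, i.e. 96.02 dB.
So the shot-blast cabinet must be reduced from 101.5 to 96.02 dB: IL = 5.48 dB.

5 dB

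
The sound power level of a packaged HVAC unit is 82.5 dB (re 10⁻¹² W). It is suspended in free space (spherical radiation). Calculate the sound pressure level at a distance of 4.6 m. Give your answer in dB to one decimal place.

Free-field spherical radiation: L_p = L_w − 10·log₁₀(4π·r²), r = 4.6 m.
4π·r² = 265.9 m², 10·log₁₀ of that is 24.247 dB.
L_p = 82.5 − 24.247 = 58.25 dB.

58.3 dB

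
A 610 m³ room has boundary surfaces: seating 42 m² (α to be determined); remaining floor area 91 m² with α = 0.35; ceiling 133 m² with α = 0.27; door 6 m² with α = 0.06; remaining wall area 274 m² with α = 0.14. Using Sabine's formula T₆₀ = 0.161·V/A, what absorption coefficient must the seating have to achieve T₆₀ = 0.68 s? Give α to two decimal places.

From T₆₀ = 0.161·V/A, the target T₆₀ = 0.68 s needs A = 0.161·610/0.68 = 144.43 m².
Absorption from the other surfaces = 91·0.35 + 133·0.27 + 6·0.06 + 274·0.14 = 106.48 m², so the seating must supply 37.95 m² over 42 m².
α = 37.95/42 = 0.903.

0.90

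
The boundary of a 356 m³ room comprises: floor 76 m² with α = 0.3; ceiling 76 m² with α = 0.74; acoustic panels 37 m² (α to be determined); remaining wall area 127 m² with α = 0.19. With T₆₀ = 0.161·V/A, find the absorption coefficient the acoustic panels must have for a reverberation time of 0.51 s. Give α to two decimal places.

A = 0.161·V/T₆₀ = 0.161·356/0.51 = 112.38 m² sabins.
Absorption from the other surfaces = 76·0.3 + 76·0.74 + 127·0.19 = 103.17 m², so the acoustic panels must supply 9.21 m² over 37 m².
α = 9.21/37 = 0.249.

0.25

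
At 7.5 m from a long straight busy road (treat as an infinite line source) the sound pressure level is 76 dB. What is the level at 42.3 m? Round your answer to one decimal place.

For a line source, L₂ = L₁ − 10·log₁₀(r₂/r₁).
L₂ = 76 − 10·log₁₀(42.3/7.5) = 76 − 7.513 = 68.49 dB.

68.5 dB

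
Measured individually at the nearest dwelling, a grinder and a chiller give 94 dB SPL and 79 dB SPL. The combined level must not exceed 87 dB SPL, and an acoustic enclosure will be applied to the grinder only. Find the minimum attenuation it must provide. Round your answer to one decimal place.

7.7 dB

The untreated sources together contribute 10^(79/10) = 7.943e+07, i.e. 79.00 dB SPL.
To meet 87 dB SPL overall, the treated grinder may contribute at most 10^(87/10) − 7.943e+07 = 4.218e+08, i.e. 86.25 dB SPL.
Required insertion loss = 94 − 86.25 = 7.75 dB.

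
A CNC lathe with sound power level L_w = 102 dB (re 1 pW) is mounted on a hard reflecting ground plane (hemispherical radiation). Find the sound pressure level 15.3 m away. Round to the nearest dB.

L_p = L_w − 10·log₁₀(2π·r²) with r = 15.3 m.
2π·r² = 1471 m², 10·log₁₀ of that is 31.676 dB.
L_p = 102 − 31.676 = 70.32 dB.

70 dB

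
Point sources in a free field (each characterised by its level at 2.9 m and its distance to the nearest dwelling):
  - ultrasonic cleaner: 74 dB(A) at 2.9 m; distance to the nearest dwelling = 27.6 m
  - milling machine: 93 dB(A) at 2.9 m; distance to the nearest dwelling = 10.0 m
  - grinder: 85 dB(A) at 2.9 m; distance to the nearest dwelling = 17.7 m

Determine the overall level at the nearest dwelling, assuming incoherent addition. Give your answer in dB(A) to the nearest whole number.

82 dB(A)

First find each source's level at the receiver (point-source: −20·log₁₀(r/r_ref)), then combine on an intensity basis.
ultrasonic cleaner: 74 − 20·log₁₀(27.6/2.9) = 74 − 19.57 = 54.43 dB(A).
milling machine: 93 − 20·log₁₀(10.0/2.9) = 93 − 10.75 = 82.25 dB(A).
grinder: 85 − 20·log₁₀(17.7/2.9) = 85 − 15.71 = 69.29 dB(A).
Σ 10^(L/10) = 1.766e+08 → L_total = 10·log₁₀(1.766e+08) = 82.47 dB(A).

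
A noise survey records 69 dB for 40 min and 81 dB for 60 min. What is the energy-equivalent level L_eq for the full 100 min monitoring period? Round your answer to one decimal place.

79.0 dB

L_eq = 10·log₁₀[(1/T)·Σ tᵢ·10^(Lᵢ/10)] with T = 100 min.
Σ tᵢ·10^(Lᵢ/10) = 40·10^(69/10) + 60·10^(81/10) = 7.871e+09.
L_eq = 10·log₁₀(7.871e+09/100) = 78.96 dB.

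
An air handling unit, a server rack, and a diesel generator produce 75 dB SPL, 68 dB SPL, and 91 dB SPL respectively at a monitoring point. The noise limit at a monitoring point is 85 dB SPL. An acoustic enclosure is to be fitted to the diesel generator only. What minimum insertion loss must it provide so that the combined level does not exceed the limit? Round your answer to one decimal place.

6.6 dB

The untreated sources together contribute 10^(75/10) + 10^(68/10) = 3.793e+07, i.e. 75.79 dB SPL.
To meet 85 dB SPL overall, the treated diesel generator may contribute at most 10^(85/10) − 3.793e+07 = 2.783e+08, i.e. 84.45 dB SPL.
So the diesel generator must be reduced from 91 to 84.45 dB SPL: IL = 6.55 dB.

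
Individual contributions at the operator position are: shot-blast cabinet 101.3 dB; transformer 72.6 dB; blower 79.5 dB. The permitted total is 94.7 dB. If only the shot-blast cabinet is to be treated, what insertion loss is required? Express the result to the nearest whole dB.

7 dB

The untreated sources together contribute 10^(72.6/10) + 10^(79.5/10) = 1.073e+08, i.e. 80.31 dB.
To meet 94.7 dB overall, the treated shot-blast cabinet may contribute at most 10^(94.7/10) − 1.073e+08 = 2.844e+09, i.e. 94.54 dB.
Required insertion loss = 101.3 − 94.54 = 6.76 dB.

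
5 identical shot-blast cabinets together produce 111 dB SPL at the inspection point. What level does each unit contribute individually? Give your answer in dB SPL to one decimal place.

For N identical incoherent sources L_total = L₁ + 10·log₁₀ N, so L₁ = 111 − 10·log₁₀(5) = 111 − 6.990.

104.0 dB SPL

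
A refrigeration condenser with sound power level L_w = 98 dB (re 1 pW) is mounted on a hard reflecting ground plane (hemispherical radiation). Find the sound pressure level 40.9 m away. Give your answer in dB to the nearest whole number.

58 dB

The power spreads over a hemisphere of area 2π·r², so L_p = L_w − 10·log₁₀(2π·r²).
2π·r² = 1.051e+04 m², 10·log₁₀ of that is 40.216 dB.
L_p = 98 − 40.216 = 57.78 dB.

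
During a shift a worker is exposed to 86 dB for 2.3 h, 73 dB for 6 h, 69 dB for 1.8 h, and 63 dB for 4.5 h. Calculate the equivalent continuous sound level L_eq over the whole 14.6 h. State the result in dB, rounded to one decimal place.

78.6 dB

The energy average is taken in the linear domain: L_eq = 10·log₁₀[(Σ tᵢ·10^(Lᵢ/10))/T], T = 14.6 h.
Σ tᵢ·10^(Lᵢ/10) = 2.3·10^(86/10) + 6·10^(73/10) + 1.8·10^(69/10) + 4.5·10^(63/10) = 1.059e+09.
L_eq = 10·log₁₀(1.059e+09/14.6) = 78.60 dB.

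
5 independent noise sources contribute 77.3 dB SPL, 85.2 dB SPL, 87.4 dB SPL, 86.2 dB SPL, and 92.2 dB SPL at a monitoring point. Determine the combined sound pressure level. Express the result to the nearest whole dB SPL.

95 dB SPL

For uncorrelated sources the intensities add, so convert each level to linear form, sum, and take 10·log₁₀ of the total.
Σ 10^(L/10) = 10^(77.3/10) + 10^(85.2/10) + 10^(87.4/10) + 10^(86.2/10) + 10^(92.2/10) = 3.011e+09.
L_total = 10·log₁₀(3.011e+09) = 94.79 dB SPL.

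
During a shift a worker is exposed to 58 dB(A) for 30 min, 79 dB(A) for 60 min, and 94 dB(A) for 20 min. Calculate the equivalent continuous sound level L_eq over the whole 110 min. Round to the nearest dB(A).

Weight each interval's intensity by its duration and average over T = 110 min:
Σ tᵢ·10^(Lᵢ/10) = 30·10^(58/10) + 60·10^(79/10) + 20·10^(94/10) = 5.502e+10.
L_eq = 10·log₁₀(5.502e+10/110) = 86.99 dB(A).

87 dB(A)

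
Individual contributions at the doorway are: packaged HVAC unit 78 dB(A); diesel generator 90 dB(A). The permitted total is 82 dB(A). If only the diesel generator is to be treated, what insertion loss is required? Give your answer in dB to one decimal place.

10.2 dB

Fixed contribution from the other source: Σ 10^(L/10) = 10^(78/10) = 6.310e+07 (78.00 dB(A)).
The limit corresponds to 10^(82/10) = 1.585e+08; subtracting the fixed part leaves 9.539e+07 for the diesel generator, i.e. 79.80 dB(A).
Required insertion loss = 90 − 79.80 = 10.20 dB.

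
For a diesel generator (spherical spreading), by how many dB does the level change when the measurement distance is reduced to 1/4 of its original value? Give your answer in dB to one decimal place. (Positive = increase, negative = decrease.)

+12.0 dB

With spherical spreading the level changes by −20·log₁₀(r₂/r₁).
ΔL = −20·log₁₀(0.25) = +12.04 dB.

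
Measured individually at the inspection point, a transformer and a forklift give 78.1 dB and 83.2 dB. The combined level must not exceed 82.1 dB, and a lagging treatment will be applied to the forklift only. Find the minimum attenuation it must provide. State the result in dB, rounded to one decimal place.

Fixed contribution from the other source: Σ 10^(L/10) = 10^(78.1/10) = 6.457e+07 (78.10 dB).
The limit corresponds to 10^(82.1/10) = 1.622e+08; subtracting the fixed part leaves 9.762e+07 for the forklift, i.e. 79.90 dB.
Required insertion loss = 83.2 − 79.90 = 3.30 dB.

3.3 dB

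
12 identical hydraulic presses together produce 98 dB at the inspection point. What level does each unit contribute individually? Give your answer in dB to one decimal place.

87.2 dB

For N identical incoherent sources L_total = L₁ + 10·log₁₀ N, so L₁ = 98 − 10·log₁₀(12) = 98 − 10.792.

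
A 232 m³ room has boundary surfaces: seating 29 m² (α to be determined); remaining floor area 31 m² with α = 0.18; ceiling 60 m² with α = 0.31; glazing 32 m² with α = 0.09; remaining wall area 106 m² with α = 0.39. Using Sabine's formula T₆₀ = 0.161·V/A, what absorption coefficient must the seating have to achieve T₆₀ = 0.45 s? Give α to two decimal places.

0.50

From T₆₀ = 0.161·V/A, the target T₆₀ = 0.45 s needs A = 0.161·232/0.45 = 83.00 m².
Absorption from the other surfaces = 31·0.18 + 60·0.31 + 32·0.09 + 106·0.39 = 68.40 m², so the seating must supply 14.60 m² over 29 m².
α = 14.60/29 = 0.504.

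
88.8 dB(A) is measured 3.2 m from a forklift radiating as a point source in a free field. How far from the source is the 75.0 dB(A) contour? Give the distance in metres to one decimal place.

15.7 m

The 13.8 dB drop corresponds to a distance ratio of 10^(13.8/20) for a point source.
r₂ = 3.2·10^((88.8−75.0)/20) = 3.2·10^(13.8/20) = 15.67 m.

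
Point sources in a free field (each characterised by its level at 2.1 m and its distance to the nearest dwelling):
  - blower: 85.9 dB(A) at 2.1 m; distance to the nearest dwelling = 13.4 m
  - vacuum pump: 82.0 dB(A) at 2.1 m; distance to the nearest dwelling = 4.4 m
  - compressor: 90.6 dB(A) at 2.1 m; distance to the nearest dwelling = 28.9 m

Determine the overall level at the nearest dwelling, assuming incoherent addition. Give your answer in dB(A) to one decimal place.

77.1 dB(A)

First find each source's level at the receiver (point-source: −20·log₁₀(r/r_ref)), then combine on an intensity basis.
blower: 85.9 − 20·log₁₀(13.4/2.1) = 85.9 − 16.10 = 69.80 dB(A).
vacuum pump: 82.0 − 20·log₁₀(4.4/2.1) = 82.0 − 6.42 = 75.58 dB(A).
compressor: 90.6 − 20·log₁₀(28.9/2.1) = 90.6 − 22.77 = 67.83 dB(A).
Σ 10^(L/10) = 5.172e+07 → L_total = 10·log₁₀(5.172e+07) = 77.14 dB(A).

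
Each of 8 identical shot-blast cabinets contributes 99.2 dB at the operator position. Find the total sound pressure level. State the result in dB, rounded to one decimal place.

With 8 equal, uncorrelated contributions the intensity is 8× that of one unit, giving a rise of 10·log₁₀ 8.
L_total = 99.2 + 10·log₁₀(8) = 99.2 + 9.031 = 108.23 dB.

108.2 dB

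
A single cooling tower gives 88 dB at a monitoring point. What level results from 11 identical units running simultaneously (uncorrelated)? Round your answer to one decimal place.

L_total = L₁ + 10·log₁₀ N for N identical incoherent sources.
L_total = 88 + 10·log₁₀(11) = 88 + 10.414 = 98.41 dB.

98.4 dB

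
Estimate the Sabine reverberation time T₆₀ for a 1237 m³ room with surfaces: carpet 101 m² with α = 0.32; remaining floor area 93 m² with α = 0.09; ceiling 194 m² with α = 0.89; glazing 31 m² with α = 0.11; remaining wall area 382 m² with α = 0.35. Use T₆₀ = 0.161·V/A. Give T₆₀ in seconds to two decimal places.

0.57 s

Summing Sᵢαᵢ: 101·0.32 + 93·0.09 + 194·0.89 + 31·0.11 + 382·0.35 = 350.46 m².
T₆₀ = 0.161·V/A = 0.161·1237/350.46 = 0.568 s.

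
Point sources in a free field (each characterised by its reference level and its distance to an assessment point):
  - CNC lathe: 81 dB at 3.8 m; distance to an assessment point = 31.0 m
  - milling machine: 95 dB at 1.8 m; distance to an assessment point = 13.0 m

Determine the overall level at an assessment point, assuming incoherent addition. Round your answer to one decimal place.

Apply inverse-square spreading to bring every level to the receiver, then sum 10^(L/10).
CNC lathe: 81 − 20·log₁₀(31.0/3.8) = 81 − 18.23 = 62.77 dB.
milling machine: 95 − 20·log₁₀(13.0/1.8) = 95 − 17.17 = 77.83 dB.
Σ 10^(L/10) = 6.252e+07 → L_total = 10·log₁₀(6.252e+07) = 77.96 dB.

78.0 dB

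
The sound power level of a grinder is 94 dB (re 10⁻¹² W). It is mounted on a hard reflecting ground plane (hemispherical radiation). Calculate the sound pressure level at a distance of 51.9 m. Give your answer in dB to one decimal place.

51.7 dB

Free-field hemispherical radiation: L_p = L_w − 10·log₁₀(2π·r²), r = 51.9 m.
2π·r² = 1.692e+04 m², 10·log₁₀ of that is 42.285 dB.
L_p = 94 − 42.285 = 51.71 dB.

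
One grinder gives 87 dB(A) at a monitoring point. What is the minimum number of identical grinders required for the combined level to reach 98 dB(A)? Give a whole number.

13

The shortfall is 98 − 87 = 11.0 dB, and N units add 10·log₁₀ N, so need 10·log₁₀ N ≥ 11.0.
N ≥ 10^(11.0/10) = 12.589, so N = 13.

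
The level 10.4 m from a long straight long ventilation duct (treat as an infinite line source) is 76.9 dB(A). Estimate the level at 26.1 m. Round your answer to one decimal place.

72.9 dB(A)

Line-source attenuation: ΔL = 10·log₁₀(r₂/r₁) = 10·log₁₀(26.1/10.4) = 3.996 dB.
L₂ = 76.9 − 10·log₁₀(26.1/10.4) = 76.9 − 3.996 = 72.90 dB(A).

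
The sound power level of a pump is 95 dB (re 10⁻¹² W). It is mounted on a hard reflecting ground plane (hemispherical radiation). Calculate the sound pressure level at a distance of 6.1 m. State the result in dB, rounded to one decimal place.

71.3 dB

Free-field hemispherical radiation: L_p = L_w − 10·log₁₀(2π·r²), r = 6.1 m.
2π·r² = 233.8 m², 10·log₁₀ of that is 23.688 dB.
L_p = 95 − 23.688 = 71.31 dB.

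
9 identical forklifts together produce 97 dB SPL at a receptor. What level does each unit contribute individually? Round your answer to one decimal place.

For N identical incoherent sources L_total = L₁ + 10·log₁₀ N, so L₁ = 97 − 10·log₁₀(9) = 97 − 9.542.

87.5 dB SPL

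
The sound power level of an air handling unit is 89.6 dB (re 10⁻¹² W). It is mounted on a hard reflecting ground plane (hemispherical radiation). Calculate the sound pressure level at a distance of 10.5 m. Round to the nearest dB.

61 dB

L_p = L_w − 10·log₁₀(2π·r²) with r = 10.5 m.
2π·r² = 692.7 m², 10·log₁₀ of that is 28.406 dB.
L_p = 89.6 − 28.406 = 61.19 dB.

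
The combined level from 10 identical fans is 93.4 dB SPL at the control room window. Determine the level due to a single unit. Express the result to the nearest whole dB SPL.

Dividing the total intensity by 10 lowers the level by 10·log₁₀ 10 = 10.000 dB: L₁ = 93.4 − 10.000.

83 dB SPL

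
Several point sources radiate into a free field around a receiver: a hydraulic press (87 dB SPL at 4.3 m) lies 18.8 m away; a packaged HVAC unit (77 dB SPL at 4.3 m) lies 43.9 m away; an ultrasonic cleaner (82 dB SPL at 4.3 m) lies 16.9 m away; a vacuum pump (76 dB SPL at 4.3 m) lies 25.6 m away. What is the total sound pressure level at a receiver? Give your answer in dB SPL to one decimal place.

75.8 dB SPL

Apply inverse-square spreading to bring every level to the receiver, then sum 10^(L/10).
hydraulic press: 87 − 20·log₁₀(18.8/4.3) = 87 − 12.81 = 74.19 dB SPL.
packaged HVAC unit: 77 − 20·log₁₀(43.9/4.3) = 77 − 20.18 = 56.82 dB SPL.
ultrasonic cleaner: 82 − 20·log₁₀(16.9/4.3) = 82 − 11.89 = 70.11 dB SPL.
vacuum pump: 76 − 20·log₁₀(25.6/4.3) = 76 − 15.50 = 60.50 dB SPL.
Σ 10^(L/10) = 3.808e+07 → L_total = 10·log₁₀(3.808e+07) = 75.81 dB SPL.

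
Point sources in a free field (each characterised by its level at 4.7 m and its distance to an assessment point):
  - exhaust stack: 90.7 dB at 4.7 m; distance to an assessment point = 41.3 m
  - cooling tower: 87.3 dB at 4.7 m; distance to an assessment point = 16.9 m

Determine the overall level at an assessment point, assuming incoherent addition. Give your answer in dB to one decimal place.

First find each source's level at the receiver (point-source: −20·log₁₀(r/r_ref)), then combine on an intensity basis.
exhaust stack: 90.7 − 20·log₁₀(41.3/4.7) = 90.7 − 18.88 = 71.82 dB.
cooling tower: 87.3 − 20·log₁₀(16.9/4.7) = 87.3 − 11.12 = 76.18 dB.
Σ 10^(L/10) = 5.675e+07 → L_total = 10·log₁₀(5.675e+07) = 77.54 dB.

77.5 dB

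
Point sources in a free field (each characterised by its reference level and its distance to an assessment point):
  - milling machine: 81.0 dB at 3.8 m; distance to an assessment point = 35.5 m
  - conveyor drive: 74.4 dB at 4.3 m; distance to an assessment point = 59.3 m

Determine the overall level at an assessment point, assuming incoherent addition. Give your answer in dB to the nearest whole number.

62 dB

Propagate each source to the receiver with L = L_ref − 20·log₁₀(r/r_ref), then add intensities.
milling machine: 81.0 − 20·log₁₀(35.5/3.8) = 81.0 − 19.41 = 61.59 dB.
conveyor drive: 74.4 − 20·log₁₀(59.3/4.3) = 74.4 − 22.79 = 51.61 dB.
Σ 10^(L/10) = 1.587e+06 → L_total = 10·log₁₀(1.587e+06) = 62.01 dB.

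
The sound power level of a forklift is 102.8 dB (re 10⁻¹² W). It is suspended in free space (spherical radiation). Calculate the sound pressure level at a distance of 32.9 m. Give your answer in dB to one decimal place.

61.5 dB

The power spreads over a sphere of area 4π·r², so L_p = L_w − 10·log₁₀(4π·r²).
4π·r² = 1.36e+04 m², 10·log₁₀ of that is 41.336 dB.
L_p = 102.8 − 41.336 = 61.46 dB.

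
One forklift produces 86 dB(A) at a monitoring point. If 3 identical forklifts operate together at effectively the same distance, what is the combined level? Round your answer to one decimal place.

90.8 dB(A)

N identical incoherent sources raise the level by 10·log₁₀ N.
L_total = 86 + 10·log₁₀(3) = 86 + 4.771 = 90.77 dB(A).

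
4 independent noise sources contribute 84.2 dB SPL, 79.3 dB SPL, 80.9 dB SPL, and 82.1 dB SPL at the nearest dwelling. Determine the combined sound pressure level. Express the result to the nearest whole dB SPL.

For uncorrelated sources the intensities add, so convert each level to linear form, sum, and take 10·log₁₀ of the total.
Σ 10^(L/10) = 10^(84.2/10) + 10^(79.3/10) + 10^(80.9/10) + 10^(82.1/10) = 6.333e+08.
L_total = 10·log₁₀(6.333e+08) = 88.02 dB SPL.

88 dB SPL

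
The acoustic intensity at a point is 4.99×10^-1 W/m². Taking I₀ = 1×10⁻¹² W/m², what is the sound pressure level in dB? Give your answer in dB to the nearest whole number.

Dividing by I₀ shifts the exponent by 12: I/I₀ = 4.99×10^11.
L = 10·(0.6981 + 11) = 116.98 dB.

117 dB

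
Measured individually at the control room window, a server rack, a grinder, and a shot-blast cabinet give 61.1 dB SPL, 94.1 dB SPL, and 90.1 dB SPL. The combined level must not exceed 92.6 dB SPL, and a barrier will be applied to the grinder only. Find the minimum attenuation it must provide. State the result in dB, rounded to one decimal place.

5.1 dB

Everything except the grinder sums to 10^(61.1/10) + 10^(90.1/10) = 1.025e+09 in linear terms, 90.11 dB SPL.
The limit corresponds to 10^(92.6/10) = 1.820e+09; subtracting the fixed part leaves 7.951e+08 for the grinder, i.e. 89.00 dB SPL.
Required insertion loss = 94.1 − 89.00 = 5.10 dB.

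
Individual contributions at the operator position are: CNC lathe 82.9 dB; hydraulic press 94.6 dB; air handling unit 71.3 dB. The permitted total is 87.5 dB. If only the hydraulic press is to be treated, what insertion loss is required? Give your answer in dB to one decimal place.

Fixed contribution from the other sources: Σ 10^(L/10) = 10^(82.9/10) + 10^(71.3/10) = 2.085e+08 (83.19 dB).
The limit corresponds to 10^(87.5/10) = 5.623e+08; subtracting the fixed part leaves 3.539e+08 for the hydraulic press, i.e. 85.49 dB.
Required insertion loss = 94.6 − 85.49 = 9.11 dB.

9.1 dB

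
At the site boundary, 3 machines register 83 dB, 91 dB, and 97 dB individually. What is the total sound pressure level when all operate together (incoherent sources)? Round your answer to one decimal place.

Incoherent sources combine by intensity addition: L_total = 10·log₁₀(Σ 10^(L_i/10)).
Σ 10^(L/10) = 10^(83/10) + 10^(91/10) + 10^(97/10) = 6.470e+09.
L_total = 10·log₁₀(6.470e+09) = 98.11 dB.

98.1 dB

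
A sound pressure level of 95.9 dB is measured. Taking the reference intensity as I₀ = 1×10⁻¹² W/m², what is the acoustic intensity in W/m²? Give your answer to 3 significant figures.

0.00389 W/m²

I = I₀·10^(L/10) = 10⁻¹² × 10^(95.9/10) = 10^(-2.410).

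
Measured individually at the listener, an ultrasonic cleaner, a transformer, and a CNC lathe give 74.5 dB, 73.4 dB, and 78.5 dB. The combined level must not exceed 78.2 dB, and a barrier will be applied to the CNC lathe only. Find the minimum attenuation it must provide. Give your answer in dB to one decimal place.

Fixed contribution from the other sources: Σ 10^(L/10) = 10^(74.5/10) + 10^(73.4/10) = 5.006e+07 (77.00 dB).
To meet 78.2 dB overall, the treated CNC lathe may contribute at most 10^(78.2/10) − 5.006e+07 = 1.601e+07, i.e. 72.04 dB.
So the CNC lathe must be reduced from 78.5 to 72.04 dB: IL = 6.46 dB.

6.5 dB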